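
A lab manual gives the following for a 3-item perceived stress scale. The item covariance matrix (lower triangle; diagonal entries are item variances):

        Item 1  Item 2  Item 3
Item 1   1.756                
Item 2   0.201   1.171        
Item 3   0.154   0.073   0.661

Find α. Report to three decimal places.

sum of item variances = 1.756 + 1.171 + 0.661 = 3.588
Sum of off-diagonal covariances = 0.428
σ²_total = 3.588 + 2 × 0.428 = 4.444
α = (k/(k−1))·(1 − sum of item variances/σ²_total) = (3/2)·(1 − 3.588/4.444) = 0.289

α = 0.289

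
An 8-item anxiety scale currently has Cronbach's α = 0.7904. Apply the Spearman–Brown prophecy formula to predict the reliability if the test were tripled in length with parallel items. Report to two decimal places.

predicted reliability = 0.92

Length factor m = 3
α' = m·α / (1 + (m−1)·α)
   = 3 × 0.7904 / (1 + (3 − 1) × 0.7904)
   = 2.3712 / 2.5808 = 0.92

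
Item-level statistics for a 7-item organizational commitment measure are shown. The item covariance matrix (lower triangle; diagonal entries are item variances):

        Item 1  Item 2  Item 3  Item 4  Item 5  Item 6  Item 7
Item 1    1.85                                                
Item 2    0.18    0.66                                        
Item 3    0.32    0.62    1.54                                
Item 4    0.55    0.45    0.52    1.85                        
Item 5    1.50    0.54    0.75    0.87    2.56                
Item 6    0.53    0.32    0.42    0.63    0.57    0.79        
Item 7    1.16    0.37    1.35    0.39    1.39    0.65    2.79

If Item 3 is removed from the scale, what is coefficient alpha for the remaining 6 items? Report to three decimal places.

Remaining items: Item 1, Item 2, Item 4, Item 5, Item 6, Item 7 (k = 6).
Σσᵢ² = 1.85 + 0.66 + 1.85 + 2.56 + 0.79 + 2.79 = 10.50
σ²_total = 10.50 + 2 × 10.10 = 30.70
α (item deleted) = (6/5)·(1 − 10.50/30.70) = 0.790

coefficient alpha = 0.790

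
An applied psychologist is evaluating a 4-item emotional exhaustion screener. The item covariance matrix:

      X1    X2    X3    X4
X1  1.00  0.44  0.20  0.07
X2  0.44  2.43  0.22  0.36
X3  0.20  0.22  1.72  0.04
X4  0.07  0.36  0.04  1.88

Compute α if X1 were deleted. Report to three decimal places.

Remaining items: X2, X3, X4 (k = 3).
sum of item variances = 2.43 + 1.72 + 1.88 = 6.03
total variance = 6.03 + 2 × 0.62 = 7.27
α (item deleted) = (3/2)·(1 − 6.03/7.27) = 0.256

α = 0.256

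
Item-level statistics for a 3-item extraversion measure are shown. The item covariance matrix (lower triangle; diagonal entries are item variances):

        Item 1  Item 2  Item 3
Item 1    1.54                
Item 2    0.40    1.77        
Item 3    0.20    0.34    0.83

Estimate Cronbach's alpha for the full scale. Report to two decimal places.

sum of item variances = 1.54 + 1.77 + 0.83 = 4.14
Sum of the distinct covariances = 0.94
total variance = 4.14 + 2 × 0.94 = 6.02
α = (k/(k−1))·(1 − sum of item variances/total variance) = (3/2)·(1 − 4.14/6.02) = 0.47

α = 0.47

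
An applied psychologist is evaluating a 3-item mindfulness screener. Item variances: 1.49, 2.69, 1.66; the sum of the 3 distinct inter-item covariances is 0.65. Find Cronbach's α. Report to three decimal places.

α = 0.273

sum of item variances = 1.49 + 2.69 + 1.66 = 5.84
Sum of distinct covariances = 0.65
total variance = sum of item variances + 2·Σcov = 5.84 + 2 × 0.65 = 7.14
α = (3/2)·(1 − 5.84/7.14) = 0.273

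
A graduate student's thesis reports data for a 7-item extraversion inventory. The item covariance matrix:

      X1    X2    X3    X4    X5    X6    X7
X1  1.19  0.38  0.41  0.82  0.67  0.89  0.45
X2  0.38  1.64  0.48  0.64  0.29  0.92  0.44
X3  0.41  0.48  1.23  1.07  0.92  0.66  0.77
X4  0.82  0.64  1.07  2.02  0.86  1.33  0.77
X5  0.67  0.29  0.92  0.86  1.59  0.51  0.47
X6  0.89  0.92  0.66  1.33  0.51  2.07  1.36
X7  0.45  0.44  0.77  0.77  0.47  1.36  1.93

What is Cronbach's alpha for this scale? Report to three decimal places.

sum of item variances = 1.19 + 1.64 + 1.23 + 2.02 + 1.59 + 2.07 + 1.93 = 11.67
Sum of the distinct covariances = 15.11
σ²_total = 11.67 + 2 × 15.11 = 41.89
α = (k/(k−1))·(1 − sum of item variances/σ²_total) = (7/6)·(1 − 11.67/41.89) = 0.842

Cronbach's alpha = 0.842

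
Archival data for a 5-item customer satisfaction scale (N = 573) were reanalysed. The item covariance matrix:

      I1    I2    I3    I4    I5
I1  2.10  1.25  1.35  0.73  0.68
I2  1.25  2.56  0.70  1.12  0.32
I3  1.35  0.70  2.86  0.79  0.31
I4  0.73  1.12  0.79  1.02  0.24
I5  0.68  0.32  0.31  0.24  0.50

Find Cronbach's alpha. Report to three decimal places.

Cronbach's alpha = 0.780

Σσᵢ² = 2.10 + 2.56 + 2.86 + 1.02 + 0.50 = 9.04
Sum of off-diagonal covariances = 7.49
σ²_total = 9.04 + 2 × 7.49 = 24.02
α = (k/(k−1))·(1 − Σσᵢ²/σ²_total) = (5/4)·(1 − 9.04/24.02) = 0.780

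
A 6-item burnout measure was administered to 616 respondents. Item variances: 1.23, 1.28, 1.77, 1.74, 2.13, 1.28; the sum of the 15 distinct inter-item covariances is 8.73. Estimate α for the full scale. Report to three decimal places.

α = 0.779

Σσ²ᵢ = 1.23 + 1.28 + 1.77 + 1.74 + 2.13 + 1.28 = 9.43
Sum of distinct covariances = 8.73
Var(T) = Σσ²ᵢ + 2·Σcov = 9.43 + 2 × 8.73 = 26.89
α = (6/5)·(1 − 9.43/26.89) = 0.779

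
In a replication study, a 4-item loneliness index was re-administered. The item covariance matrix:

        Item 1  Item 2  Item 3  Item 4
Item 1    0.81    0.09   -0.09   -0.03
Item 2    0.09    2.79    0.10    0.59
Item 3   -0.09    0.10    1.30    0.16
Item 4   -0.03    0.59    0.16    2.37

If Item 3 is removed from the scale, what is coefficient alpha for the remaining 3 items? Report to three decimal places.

Remaining items: Item 1, Item 2, Item 4 (k = 3).
Σσ²ᵢ = 0.81 + 2.79 + 2.37 = 5.97
σ²_total = 5.97 + 2 × 0.65 = 7.27
α (item deleted) = (3/2)·(1 − 5.97/7.27) = 0.268

coefficient alpha = 0.268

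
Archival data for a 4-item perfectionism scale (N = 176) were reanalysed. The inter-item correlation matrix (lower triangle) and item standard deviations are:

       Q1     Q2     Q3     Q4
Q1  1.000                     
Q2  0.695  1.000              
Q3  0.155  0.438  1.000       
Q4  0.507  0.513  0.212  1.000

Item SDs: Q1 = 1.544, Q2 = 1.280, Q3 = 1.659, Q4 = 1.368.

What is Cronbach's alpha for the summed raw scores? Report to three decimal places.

Σσ²ᵢ = 1.544² + 1.280² + 1.659² + 1.368² = 8.6460
Covariances σ_ij = r_ij · s_i · s_j:
  σ(Q1,Q2) = 0.695 × 1.544 × 1.280 = 1.3735
  σ(Q1,Q3) = 0.155 × 1.544 × 1.659 = 0.3970
  σ(Q1,Q4) = 0.507 × 1.544 × 1.368 = 1.0709
  σ(Q2,Q3) = 0.438 × 1.280 × 1.659 = 0.9301
  σ(Q2,Q4) = 0.513 × 1.280 × 1.368 = 0.8983
  σ(Q3,Q4) = 0.212 × 1.659 × 1.368 = 0.4811
σ²_T = Σσ²ᵢ + 2·Σσ_ij = 8.6460 + 2 × 5.1509 = 18.9478
α = (4/3)·(1 − 8.6460/18.9478) = 0.725

α = 0.725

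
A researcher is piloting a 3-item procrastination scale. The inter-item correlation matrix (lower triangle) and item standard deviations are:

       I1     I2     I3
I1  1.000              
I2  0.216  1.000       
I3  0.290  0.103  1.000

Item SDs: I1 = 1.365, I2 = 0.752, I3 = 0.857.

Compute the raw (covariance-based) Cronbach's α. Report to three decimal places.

Σσ²ᵢ = 1.365² + 0.752² + 0.857² = 3.1632
Covariances σ_ij = r_ij · s_i · s_j:
  σ(I1,I2) = 0.216 × 1.365 × 0.752 = 0.2217
  σ(I1,I3) = 0.290 × 1.365 × 0.857 = 0.3392
  σ(I2,I3) = 0.103 × 0.752 × 0.857 = 0.0664
σ²_T = Σσ²ᵢ + 2·Σσ_ij = 3.1632 + 2 × 0.6273 = 4.4178
α = (3/2)·(1 − 3.1632/4.4178) = 0.426

α = 0.426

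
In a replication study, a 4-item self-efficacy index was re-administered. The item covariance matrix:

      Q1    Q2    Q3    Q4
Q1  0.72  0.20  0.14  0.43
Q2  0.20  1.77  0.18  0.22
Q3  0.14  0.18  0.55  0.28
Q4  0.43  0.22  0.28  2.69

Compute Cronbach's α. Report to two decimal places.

ΣVar(i) = 0.72 + 1.77 + 0.55 + 2.69 = 5.73
Sum of the distinct covariances = 1.45
total variance = 5.73 + 2 × 1.45 = 8.63
α = (k/(k−1))·(1 − ΣVar(i)/total variance) = (4/3)·(1 − 5.73/8.63) = 0.45

α = 0.45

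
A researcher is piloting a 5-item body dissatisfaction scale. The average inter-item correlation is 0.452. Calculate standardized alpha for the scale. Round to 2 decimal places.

Standardized α = k·r̄ / (1 + (k−1)·r̄) = 5 × 0.452 / (1 + 4 × 0.452)
  = 2.2600 / 2.8080 = 0.80

standardized alpha = 0.80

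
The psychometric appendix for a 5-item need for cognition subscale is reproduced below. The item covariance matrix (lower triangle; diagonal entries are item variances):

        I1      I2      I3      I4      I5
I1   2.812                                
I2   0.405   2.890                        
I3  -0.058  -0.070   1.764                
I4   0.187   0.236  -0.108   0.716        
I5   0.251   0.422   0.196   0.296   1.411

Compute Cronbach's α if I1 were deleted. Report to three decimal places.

α = 0.297

Remaining items: I2, I3, I4, I5 (k = 4).
sum of item variances = 2.890 + 1.764 + 0.716 + 1.411 = 6.781
Var(T) = 6.781 + 2 × 0.972 = 8.725
α (item deleted) = (4/3)·(1 − 6.781/8.725) = 0.297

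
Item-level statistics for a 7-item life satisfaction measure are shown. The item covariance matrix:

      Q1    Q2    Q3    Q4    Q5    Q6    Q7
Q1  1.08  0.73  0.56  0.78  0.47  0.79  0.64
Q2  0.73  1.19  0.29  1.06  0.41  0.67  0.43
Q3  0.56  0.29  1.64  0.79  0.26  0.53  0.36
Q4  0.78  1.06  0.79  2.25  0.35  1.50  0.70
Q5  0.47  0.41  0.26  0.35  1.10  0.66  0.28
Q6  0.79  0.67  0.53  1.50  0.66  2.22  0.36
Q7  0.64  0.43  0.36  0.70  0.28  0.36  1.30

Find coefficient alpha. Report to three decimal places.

coefficient alpha = 0.818

sum of item variances = 1.08 + 1.19 + 1.64 + 2.25 + 1.10 + 2.22 + 1.30 = 10.78
Sum of off-diagonal covariances = 12.62
total variance = 10.78 + 2 × 12.62 = 36.02
α = (k/(k−1))·(1 − sum of item variances/total variance) = (7/6)·(1 − 10.78/36.02) = 0.818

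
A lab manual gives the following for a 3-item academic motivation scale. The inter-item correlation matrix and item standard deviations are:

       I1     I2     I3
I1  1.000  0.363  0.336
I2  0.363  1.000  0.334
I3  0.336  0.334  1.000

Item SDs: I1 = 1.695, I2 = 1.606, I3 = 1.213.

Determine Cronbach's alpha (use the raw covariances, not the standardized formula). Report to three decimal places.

Σσ²ᵢ = 1.695² + 1.606² + 1.213² = 6.9236
Covariances σ_ij = r_ij · s_i · s_j:
  σ(I1,I2) = 0.363 × 1.695 × 1.606 = 0.9881
  σ(I1,I3) = 0.336 × 1.695 × 1.213 = 0.6908
  σ(I2,I3) = 0.334 × 1.606 × 1.213 = 0.6507
σ²_T = Σσ²ᵢ + 2·Σσ_ij = 6.9236 + 2 × 2.3296 = 11.5828
α = (3/2)·(1 − 6.9236/11.5828) = 0.603

α = 0.603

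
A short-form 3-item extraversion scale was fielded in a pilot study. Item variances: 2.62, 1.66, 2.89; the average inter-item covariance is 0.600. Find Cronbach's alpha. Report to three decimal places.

Σσᵢ² = 2.62 + 1.66 + 2.89 = 7.17
Sum of the 3 distinct covariances = 3 × 0.600 = 1.800
total variance = Σσᵢ² + 2·Σcov = 7.17 + 2 × 1.800 = 10.770
α = (3/2)·(1 − 7.17/10.770) = 0.501

α = 0.501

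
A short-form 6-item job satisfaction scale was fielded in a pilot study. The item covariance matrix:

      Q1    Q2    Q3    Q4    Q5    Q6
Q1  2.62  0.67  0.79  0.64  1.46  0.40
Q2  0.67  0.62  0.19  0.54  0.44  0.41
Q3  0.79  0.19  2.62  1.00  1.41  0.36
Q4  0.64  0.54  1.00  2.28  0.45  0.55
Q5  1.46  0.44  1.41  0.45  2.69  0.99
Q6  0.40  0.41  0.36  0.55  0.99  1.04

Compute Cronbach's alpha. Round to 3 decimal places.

Σσᵢ² = 2.62 + 0.62 + 2.62 + 2.28 + 2.69 + 1.04 = 11.87
Sum of off-diagonal covariances = 10.30
σ²_T = 11.87 + 2 × 10.30 = 32.47
α = (k/(k−1))·(1 − Σσᵢ²/σ²_T) = (6/5)·(1 − 11.87/32.47) = 0.761

Cronbach's alpha = 0.761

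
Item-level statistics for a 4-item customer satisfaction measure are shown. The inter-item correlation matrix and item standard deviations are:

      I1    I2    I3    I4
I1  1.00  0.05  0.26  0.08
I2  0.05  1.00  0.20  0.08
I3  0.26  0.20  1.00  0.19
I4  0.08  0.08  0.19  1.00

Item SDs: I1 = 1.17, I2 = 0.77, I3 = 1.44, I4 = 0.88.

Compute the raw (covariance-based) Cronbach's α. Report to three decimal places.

α = 0.414

Σσ²ᵢ = 1.17² + 0.77² + 1.44² + 0.88² = 4.8098
Covariances σ_ij = r_ij · s_i · s_j:
  σ(I1,I2) = 0.05 × 1.17 × 0.77 = 0.0450
  σ(I1,I3) = 0.26 × 1.17 × 1.44 = 0.4380
  σ(I1,I4) = 0.08 × 1.17 × 0.88 = 0.0824
  σ(I2,I3) = 0.20 × 0.77 × 1.44 = 0.2218
  σ(I2,I4) = 0.08 × 0.77 × 0.88 = 0.0542
  σ(I3,I4) = 0.19 × 1.44 × 0.88 = 0.2408
σ²_T = Σσ²ᵢ + 2·Σσ_ij = 4.8098 + 2 × 1.0822 = 6.9742
α = (4/3)·(1 − 4.8098/6.9742) = 0.414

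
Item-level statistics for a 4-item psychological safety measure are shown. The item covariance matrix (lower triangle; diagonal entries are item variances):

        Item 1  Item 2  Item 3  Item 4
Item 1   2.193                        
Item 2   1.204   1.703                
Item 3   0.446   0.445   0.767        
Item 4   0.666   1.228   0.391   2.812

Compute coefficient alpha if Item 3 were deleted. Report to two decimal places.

Remaining items: Item 1, Item 2, Item 4 (k = 3).
ΣVar(i) = 2.193 + 1.703 + 2.812 = 6.708
total variance = 6.708 + 2 × 3.098 = 12.904
α (item deleted) = (3/2)·(1 − 6.708/12.904) = 0.72

coefficient alpha = 0.72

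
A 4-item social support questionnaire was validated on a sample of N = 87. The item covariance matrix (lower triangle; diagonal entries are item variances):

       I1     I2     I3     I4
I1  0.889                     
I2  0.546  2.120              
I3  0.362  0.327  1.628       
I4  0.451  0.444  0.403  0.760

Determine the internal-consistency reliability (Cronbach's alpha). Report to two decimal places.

α = 0.65

ΣVar(i) = 0.889 + 2.120 + 1.628 + 0.760 = 5.397
Σ_{i<j} σ_ij = 2.533
σ²_total = 5.397 + 2 × 2.533 = 10.463
α = (k/(k−1))·(1 − ΣVar(i)/σ²_total) = (4/3)·(1 − 5.397/10.463) = 0.65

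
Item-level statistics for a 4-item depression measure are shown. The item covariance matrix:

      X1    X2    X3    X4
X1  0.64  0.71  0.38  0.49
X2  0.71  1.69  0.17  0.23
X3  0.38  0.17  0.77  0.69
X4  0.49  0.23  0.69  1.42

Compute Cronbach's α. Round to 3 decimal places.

Σσ²ᵢ = 0.64 + 1.69 + 0.77 + 1.42 = 4.52
Σ_{i<j} σ_ij = 2.67
σ²_T = 4.52 + 2 × 2.67 = 9.86
α = (k/(k−1))·(1 − Σσ²ᵢ/σ²_T) = (4/3)·(1 − 4.52/9.86) = 0.722

α = 0.722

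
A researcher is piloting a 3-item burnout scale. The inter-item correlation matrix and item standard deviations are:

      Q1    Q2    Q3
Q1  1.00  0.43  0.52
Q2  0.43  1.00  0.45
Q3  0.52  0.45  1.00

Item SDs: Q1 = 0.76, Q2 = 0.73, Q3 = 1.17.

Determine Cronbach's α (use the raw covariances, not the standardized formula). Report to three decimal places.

Σσ²ᵢ = 0.76² + 0.73² + 1.17² = 2.4794
Covariances σ_ij = r_ij · s_i · s_j:
  σ(Q1,Q2) = 0.43 × 0.76 × 0.73 = 0.2386
  σ(Q1,Q3) = 0.52 × 0.76 × 1.17 = 0.4624
  σ(Q2,Q3) = 0.45 × 0.73 × 1.17 = 0.3843
σ²_T = Σσ²ᵢ + 2·Σσ_ij = 2.4794 + 2 × 1.0853 = 4.6500
α = (3/2)·(1 − 2.4794/4.6500) = 0.700

Cronbach's α = 0.700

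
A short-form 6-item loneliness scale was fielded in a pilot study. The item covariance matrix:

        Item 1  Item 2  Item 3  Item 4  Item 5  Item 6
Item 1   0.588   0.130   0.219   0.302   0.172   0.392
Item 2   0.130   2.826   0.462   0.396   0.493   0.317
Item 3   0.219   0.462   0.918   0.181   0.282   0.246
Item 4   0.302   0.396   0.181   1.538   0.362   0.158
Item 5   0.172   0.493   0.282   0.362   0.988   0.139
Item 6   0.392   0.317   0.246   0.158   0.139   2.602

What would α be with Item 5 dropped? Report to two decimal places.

Remaining items: Item 1, Item 2, Item 3, Item 4, Item 6 (k = 5).
sum of item variances = 0.588 + 2.826 + 0.918 + 1.538 + 2.602 = 8.472
Var(T) = 8.472 + 2 × 2.803 = 14.078
α (item deleted) = (5/4)·(1 − 8.472/14.078) = 0.50

α = 0.50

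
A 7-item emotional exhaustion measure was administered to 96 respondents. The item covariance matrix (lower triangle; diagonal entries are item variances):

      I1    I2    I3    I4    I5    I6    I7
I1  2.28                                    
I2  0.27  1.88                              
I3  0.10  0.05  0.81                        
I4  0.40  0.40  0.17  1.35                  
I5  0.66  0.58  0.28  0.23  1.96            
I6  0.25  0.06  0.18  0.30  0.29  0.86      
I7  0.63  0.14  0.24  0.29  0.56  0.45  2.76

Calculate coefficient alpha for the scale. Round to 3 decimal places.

α = 0.610

ΣVar(i) = 2.28 + 1.88 + 0.81 + 1.35 + 1.96 + 0.86 + 2.76 = 11.90
Sum of the distinct covariances = 6.53
total variance = 11.90 + 2 × 6.53 = 24.96
α = (k/(k−1))·(1 − ΣVar(i)/total variance) = (7/6)·(1 − 11.90/24.96) = 0.610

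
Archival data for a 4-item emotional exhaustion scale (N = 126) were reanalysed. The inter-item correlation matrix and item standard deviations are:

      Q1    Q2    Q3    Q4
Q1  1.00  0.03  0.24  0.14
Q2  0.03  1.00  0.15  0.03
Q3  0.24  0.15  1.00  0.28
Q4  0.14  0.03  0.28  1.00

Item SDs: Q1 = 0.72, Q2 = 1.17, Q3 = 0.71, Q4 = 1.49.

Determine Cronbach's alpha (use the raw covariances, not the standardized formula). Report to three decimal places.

Cronbach's alpha = 0.334

Σσ²ᵢ = 0.72² + 1.17² + 0.71² + 1.49² = 4.6115
Covariances σ_ij = r_ij · s_i · s_j:
  σ(Q1,Q2) = 0.03 × 0.72 × 1.17 = 0.0253
  σ(Q1,Q3) = 0.24 × 0.72 × 0.71 = 0.1227
  σ(Q1,Q4) = 0.14 × 0.72 × 1.49 = 0.1502
  σ(Q2,Q3) = 0.15 × 1.17 × 0.71 = 0.1246
  σ(Q2,Q4) = 0.03 × 1.17 × 1.49 = 0.0523
  σ(Q3,Q4) = 0.28 × 0.71 × 1.49 = 0.2962
σ²_T = Σσ²ᵢ + 2·Σσ_ij = 4.6115 + 2 × 0.7713 = 6.1541
α = (4/3)·(1 − 4.6115/6.1541) = 0.334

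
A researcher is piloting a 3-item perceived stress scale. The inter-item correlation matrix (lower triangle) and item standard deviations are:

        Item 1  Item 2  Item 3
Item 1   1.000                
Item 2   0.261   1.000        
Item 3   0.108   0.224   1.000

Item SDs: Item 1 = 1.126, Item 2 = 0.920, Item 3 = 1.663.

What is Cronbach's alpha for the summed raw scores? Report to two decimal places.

α = 0.38

Σσ²ᵢ = 1.126² + 0.920² + 1.663² = 4.8798
Covariances σ_ij = r_ij · s_i · s_j:
  σ(Item 1,Item 2) = 0.261 × 1.126 × 0.920 = 0.2704
  σ(Item 1,Item 3) = 0.108 × 1.126 × 1.663 = 0.2022
  σ(Item 2,Item 3) = 0.224 × 0.920 × 1.663 = 0.3427
σ²_T = Σσ²ᵢ + 2·Σσ_ij = 4.8798 + 2 × 0.8153 = 6.5104
α = (3/2)·(1 − 4.8798/6.5104) = 0.38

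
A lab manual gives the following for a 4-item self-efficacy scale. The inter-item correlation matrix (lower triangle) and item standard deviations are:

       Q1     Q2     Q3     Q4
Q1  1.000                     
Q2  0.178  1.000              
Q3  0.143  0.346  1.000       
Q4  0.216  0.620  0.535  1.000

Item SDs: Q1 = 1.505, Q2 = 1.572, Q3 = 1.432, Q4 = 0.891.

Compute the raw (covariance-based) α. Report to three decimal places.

Σσ²ᵢ = 1.505² + 1.572² + 1.432² + 0.891² = 7.5807
Covariances σ_ij = r_ij · s_i · s_j:
  σ(Q1,Q2) = 0.178 × 1.505 × 1.572 = 0.4211
  σ(Q1,Q3) = 0.143 × 1.505 × 1.432 = 0.3082
  σ(Q1,Q4) = 0.216 × 1.505 × 0.891 = 0.2896
  σ(Q2,Q3) = 0.346 × 1.572 × 1.432 = 0.7789
  σ(Q2,Q4) = 0.620 × 1.572 × 0.891 = 0.8684
  σ(Q3,Q4) = 0.535 × 1.432 × 0.891 = 0.6826
σ²_T = Σσ²ᵢ + 2·Σσ_ij = 7.5807 + 2 × 3.3488 = 14.2783
α = (4/3)·(1 − 7.5807/14.2783) = 0.625

α = 0.625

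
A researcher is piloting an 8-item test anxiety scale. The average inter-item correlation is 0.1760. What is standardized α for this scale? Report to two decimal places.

α = 0.63

Standardized α = k·r̄ / (1 + (k−1)·r̄) = 8 × 0.1760 / (1 + 7 × 0.1760)
  = 1.4080 / 2.2320 = 0.63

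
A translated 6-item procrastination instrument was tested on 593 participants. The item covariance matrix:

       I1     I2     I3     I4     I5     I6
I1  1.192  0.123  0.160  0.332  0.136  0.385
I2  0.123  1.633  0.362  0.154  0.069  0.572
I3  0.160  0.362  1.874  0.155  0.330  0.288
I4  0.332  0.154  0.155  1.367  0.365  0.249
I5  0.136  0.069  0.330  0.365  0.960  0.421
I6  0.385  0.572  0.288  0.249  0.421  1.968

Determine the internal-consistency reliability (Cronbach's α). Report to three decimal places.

sum of item variances = 1.192 + 1.633 + 1.874 + 1.367 + 0.960 + 1.968 = 8.994
Σ_{i<j} σ_ij = 4.101
σ²_total = 8.994 + 2 × 4.101 = 17.196
α = (k/(k−1))·(1 − sum of item variances/σ²_total) = (6/5)·(1 − 8.994/17.196) = 0.572

Cronbach's α = 0.572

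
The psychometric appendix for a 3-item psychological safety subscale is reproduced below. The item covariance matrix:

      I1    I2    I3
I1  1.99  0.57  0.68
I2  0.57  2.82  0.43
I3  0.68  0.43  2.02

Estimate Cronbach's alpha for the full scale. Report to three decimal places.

sum of item variances = 1.99 + 2.82 + 2.02 = 6.83
Σ_{i<j} σ_ij = 1.68
total variance = 6.83 + 2 × 1.68 = 10.19
α = (k/(k−1))·(1 − sum of item variances/total variance) = (3/2)·(1 − 6.83/10.19) = 0.495

Cronbach's alpha = 0.495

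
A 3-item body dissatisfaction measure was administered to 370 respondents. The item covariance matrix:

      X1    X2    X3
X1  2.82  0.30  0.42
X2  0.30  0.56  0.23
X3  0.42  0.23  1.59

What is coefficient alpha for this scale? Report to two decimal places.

sum of item variances = 2.82 + 0.56 + 1.59 = 4.97
Σ_{i<j} σ_ij = 0.95
total variance = 4.97 + 2 × 0.95 = 6.87
α = (k/(k−1))·(1 − sum of item variances/total variance) = (3/2)·(1 − 4.97/6.87) = 0.41

coefficient alpha = 0.41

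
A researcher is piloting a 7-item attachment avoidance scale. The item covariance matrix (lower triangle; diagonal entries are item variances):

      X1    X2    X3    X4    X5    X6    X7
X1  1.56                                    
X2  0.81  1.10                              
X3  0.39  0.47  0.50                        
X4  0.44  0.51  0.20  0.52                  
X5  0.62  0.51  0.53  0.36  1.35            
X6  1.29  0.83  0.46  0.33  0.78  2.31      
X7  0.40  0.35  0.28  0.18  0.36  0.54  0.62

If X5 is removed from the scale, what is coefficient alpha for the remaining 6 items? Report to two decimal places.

coefficient alpha = 0.83

Remaining items: X1, X2, X3, X4, X6, X7 (k = 6).
Σσᵢ² = 1.56 + 1.10 + 0.50 + 0.52 + 2.31 + 0.62 = 6.61
total variance = 6.61 + 2 × 7.48 = 21.57
α (item deleted) = (6/5)·(1 − 6.61/21.57) = 0.83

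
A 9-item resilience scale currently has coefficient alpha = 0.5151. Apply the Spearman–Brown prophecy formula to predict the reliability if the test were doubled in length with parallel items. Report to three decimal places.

Length factor m = 2
α' = m·α / (1 + (m−1)·α)
   = 2 × 0.5151 / (1 + (2 − 1) × 0.5151)
   = 1.0302 / 1.5151 = 0.680

predicted reliability = 0.680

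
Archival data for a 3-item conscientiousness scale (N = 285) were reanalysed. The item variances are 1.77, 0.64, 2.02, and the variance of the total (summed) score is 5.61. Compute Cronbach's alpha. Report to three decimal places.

sum of item variances = 1.77 + 0.64 + 2.02 = 4.43
α = (k/(k−1))·(1 − sum of item variances/σ²_T) = (3/2)·(1 − 4.43/5.61) = 0.316

Cronbach's alpha = 0.316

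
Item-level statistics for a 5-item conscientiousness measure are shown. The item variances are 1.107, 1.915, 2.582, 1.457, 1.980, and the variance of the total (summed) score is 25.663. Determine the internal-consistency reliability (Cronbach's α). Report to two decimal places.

α = 0.81

sum of item variances = 1.107 + 1.915 + 2.582 + 1.457 + 1.980 = 9.041
α = (k/(k−1))·(1 − sum of item variances/σ²_total) = (5/4)·(1 − 9.041/25.663) = 0.81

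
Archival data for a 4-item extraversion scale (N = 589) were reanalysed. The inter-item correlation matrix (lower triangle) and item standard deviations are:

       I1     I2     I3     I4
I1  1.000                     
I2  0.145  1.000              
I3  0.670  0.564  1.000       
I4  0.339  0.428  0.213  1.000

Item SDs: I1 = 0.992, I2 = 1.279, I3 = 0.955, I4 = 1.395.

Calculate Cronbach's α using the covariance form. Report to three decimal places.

Cronbach's α = 0.700

Σσ²ᵢ = 0.992² + 1.279² + 0.955² + 1.395² = 5.4780
Covariances σ_ij = r_ij · s_i · s_j:
  σ(I1,I2) = 0.145 × 0.992 × 1.279 = 0.1840
  σ(I1,I3) = 0.670 × 0.992 × 0.955 = 0.6347
  σ(I1,I4) = 0.339 × 0.992 × 1.395 = 0.4691
  σ(I2,I3) = 0.564 × 1.279 × 0.955 = 0.6889
  σ(I2,I4) = 0.428 × 1.279 × 1.395 = 0.7636
  σ(I3,I4) = 0.213 × 0.955 × 1.395 = 0.2838
σ²_T = Σσ²ᵢ + 2·Σσ_ij = 5.4780 + 2 × 3.0241 = 11.5262
α = (4/3)·(1 − 5.4780/11.5262) = 0.700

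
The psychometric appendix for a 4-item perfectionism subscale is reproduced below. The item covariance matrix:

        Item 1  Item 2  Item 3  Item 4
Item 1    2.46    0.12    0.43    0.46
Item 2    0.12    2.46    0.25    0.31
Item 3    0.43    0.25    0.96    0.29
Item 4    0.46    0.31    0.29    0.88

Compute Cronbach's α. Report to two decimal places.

Σσ²ᵢ = 2.46 + 2.46 + 0.96 + 0.88 = 6.76
Sum of off-diagonal covariances = 1.86
total variance = 6.76 + 2 × 1.86 = 10.48
α = (k/(k−1))·(1 − Σσ²ᵢ/total variance) = (4/3)·(1 − 6.76/10.48) = 0.47

Cronbach's α = 0.47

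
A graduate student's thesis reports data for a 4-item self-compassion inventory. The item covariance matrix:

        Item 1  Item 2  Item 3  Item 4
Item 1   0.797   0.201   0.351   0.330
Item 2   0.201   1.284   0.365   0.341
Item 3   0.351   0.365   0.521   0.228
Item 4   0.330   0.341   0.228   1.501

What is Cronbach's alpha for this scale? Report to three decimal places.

sum of item variances = 0.797 + 1.284 + 0.521 + 1.501 = 4.103
Σ_{i<j} σ_ij = 1.816
σ²_T = 4.103 + 2 × 1.816 = 7.735
α = (k/(k−1))·(1 − sum of item variances/σ²_T) = (4/3)·(1 − 4.103/7.735) = 0.626

Cronbach's alpha = 0.626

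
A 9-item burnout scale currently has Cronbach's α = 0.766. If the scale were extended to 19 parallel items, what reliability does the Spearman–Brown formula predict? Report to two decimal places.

Length factor m = 19/9 = 2.1111
α' = m·α / (1 + (m−1)·α)
   = 19/9 × 0.766 / (1 + (19/9 − 1) × 0.766)
   = 1.6171 / 1.8511 = 0.87

predicted reliability = 0.87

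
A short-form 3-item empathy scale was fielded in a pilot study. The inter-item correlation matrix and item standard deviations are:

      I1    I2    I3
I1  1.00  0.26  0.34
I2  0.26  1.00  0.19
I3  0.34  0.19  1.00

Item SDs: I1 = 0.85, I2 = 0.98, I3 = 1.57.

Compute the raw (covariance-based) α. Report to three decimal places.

Σσ²ᵢ = 0.85² + 0.98² + 1.57² = 4.1478
Covariances σ_ij = r_ij · s_i · s_j:
  σ(I1,I2) = 0.26 × 0.85 × 0.98 = 0.2166
  σ(I1,I3) = 0.34 × 0.85 × 1.57 = 0.4537
  σ(I2,I3) = 0.19 × 0.98 × 1.57 = 0.2923
σ²_T = Σσ²ᵢ + 2·Σσ_ij = 4.1478 + 2 × 0.9626 = 6.0730
α = (3/2)·(1 − 4.1478/6.0730) = 0.476

α = 0.476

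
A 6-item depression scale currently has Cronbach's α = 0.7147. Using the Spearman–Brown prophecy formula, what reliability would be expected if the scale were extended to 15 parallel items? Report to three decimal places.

predicted reliability = 0.862

Length factor m = 15/6 = 2.5000
α' = m·α / (1 + (m−1)·α)
   = 15/6 × 0.7147 / (1 + (15/6 − 1) × 0.7147)
   = 1.7868 / 2.0720 = 0.862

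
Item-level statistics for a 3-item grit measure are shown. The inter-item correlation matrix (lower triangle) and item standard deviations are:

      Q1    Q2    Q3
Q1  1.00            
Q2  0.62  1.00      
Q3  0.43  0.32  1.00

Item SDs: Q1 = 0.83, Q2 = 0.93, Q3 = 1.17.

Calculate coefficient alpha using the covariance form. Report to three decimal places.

Σσ²ᵢ = 0.83² + 0.93² + 1.17² = 2.9227
Covariances σ_ij = r_ij · s_i · s_j:
  σ(Q1,Q2) = 0.62 × 0.83 × 0.93 = 0.4786
  σ(Q1,Q3) = 0.43 × 0.83 × 1.17 = 0.4176
  σ(Q2,Q3) = 0.32 × 0.93 × 1.17 = 0.3482
σ²_T = Σσ²ᵢ + 2·Σσ_ij = 2.9227 + 2 × 1.2444 = 5.4115
α = (3/2)·(1 − 2.9227/5.4115) = 0.690

coefficient alpha = 0.690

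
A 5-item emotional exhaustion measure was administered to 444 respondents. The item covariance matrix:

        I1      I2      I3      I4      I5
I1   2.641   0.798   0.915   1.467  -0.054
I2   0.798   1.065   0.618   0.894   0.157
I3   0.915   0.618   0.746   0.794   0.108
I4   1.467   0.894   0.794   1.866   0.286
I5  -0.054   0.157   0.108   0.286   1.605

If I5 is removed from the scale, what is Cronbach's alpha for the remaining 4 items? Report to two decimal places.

Cronbach's alpha = 0.85

Remaining items: I1, I2, I3, I4 (k = 4).
sum of item variances = 2.641 + 1.065 + 0.746 + 1.866 = 6.318
σ²_T = 6.318 + 2 × 5.486 = 17.290
α (item deleted) = (4/3)·(1 − 6.318/17.290) = 0.85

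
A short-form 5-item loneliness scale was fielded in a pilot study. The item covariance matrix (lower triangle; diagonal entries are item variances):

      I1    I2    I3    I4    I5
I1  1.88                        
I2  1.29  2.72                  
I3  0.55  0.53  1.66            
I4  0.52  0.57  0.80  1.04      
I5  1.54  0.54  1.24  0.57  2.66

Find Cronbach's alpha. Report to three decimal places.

sum of item variances = 1.88 + 2.72 + 1.66 + 1.04 + 2.66 = 9.96
Σ_{i<j} σ_ij = 8.15
total variance = 9.96 + 2 × 8.15 = 26.26
α = (k/(k−1))·(1 − sum of item variances/total variance) = (5/4)·(1 − 9.96/26.26) = 0.776

α = 0.776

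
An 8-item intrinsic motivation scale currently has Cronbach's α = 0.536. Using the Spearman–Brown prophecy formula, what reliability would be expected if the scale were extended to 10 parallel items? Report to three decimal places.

predicted reliability = 0.591

Length factor m = 10/8 = 1.2500
α' = m·α / (1 + (m−1)·α)
   = 10/8 × 0.536 / (1 + (10/8 − 1) × 0.536)
   = 0.6700 / 1.1340 = 0.591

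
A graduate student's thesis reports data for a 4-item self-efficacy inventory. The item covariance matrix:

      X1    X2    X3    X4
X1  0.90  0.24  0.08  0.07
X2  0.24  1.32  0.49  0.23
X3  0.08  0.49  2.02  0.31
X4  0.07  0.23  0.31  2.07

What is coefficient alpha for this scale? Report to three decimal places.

sum of item variances = 0.90 + 1.32 + 2.02 + 2.07 = 6.31
Sum of the distinct covariances = 1.42
σ²_total = 6.31 + 2 × 1.42 = 9.15
α = (k/(k−1))·(1 − sum of item variances/σ²_total) = (4/3)·(1 − 6.31/9.15) = 0.414

coefficient alpha = 0.414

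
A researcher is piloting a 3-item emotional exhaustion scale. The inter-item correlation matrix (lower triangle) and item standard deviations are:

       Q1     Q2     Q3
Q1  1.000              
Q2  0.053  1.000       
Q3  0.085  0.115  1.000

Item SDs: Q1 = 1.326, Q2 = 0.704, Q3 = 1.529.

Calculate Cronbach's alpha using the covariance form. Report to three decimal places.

Cronbach's alpha = 0.196

Σσ²ᵢ = 1.326² + 0.704² + 1.529² = 4.5917
Covariances σ_ij = r_ij · s_i · s_j:
  σ(Q1,Q2) = 0.053 × 1.326 × 0.704 = 0.0495
  σ(Q1,Q3) = 0.085 × 1.326 × 1.529 = 0.1723
  σ(Q2,Q3) = 0.115 × 0.704 × 1.529 = 0.1238
σ²_T = Σσ²ᵢ + 2·Σσ_ij = 4.5917 + 2 × 0.3456 = 5.2829
α = (3/2)·(1 − 4.5917/5.2829) = 0.196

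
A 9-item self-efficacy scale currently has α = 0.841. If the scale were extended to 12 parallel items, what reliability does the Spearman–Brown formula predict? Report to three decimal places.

predicted reliability = 0.876

Length factor m = 12/9 = 1.3333
α' = m·α / (1 + (m−1)·α)
   = 12/9 × 0.841 / (1 + (12/9 − 1) × 0.841)
   = 1.1213 / 1.2803 = 0.876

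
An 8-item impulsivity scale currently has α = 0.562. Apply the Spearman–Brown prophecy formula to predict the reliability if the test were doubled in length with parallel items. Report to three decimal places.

Length factor m = 2
α' = m·α / (1 + (m−1)·α)
   = 2 × 0.562 / (1 + (2 − 1) × 0.562)
   = 1.1240 / 1.5620 = 0.720

predicted reliability = 0.720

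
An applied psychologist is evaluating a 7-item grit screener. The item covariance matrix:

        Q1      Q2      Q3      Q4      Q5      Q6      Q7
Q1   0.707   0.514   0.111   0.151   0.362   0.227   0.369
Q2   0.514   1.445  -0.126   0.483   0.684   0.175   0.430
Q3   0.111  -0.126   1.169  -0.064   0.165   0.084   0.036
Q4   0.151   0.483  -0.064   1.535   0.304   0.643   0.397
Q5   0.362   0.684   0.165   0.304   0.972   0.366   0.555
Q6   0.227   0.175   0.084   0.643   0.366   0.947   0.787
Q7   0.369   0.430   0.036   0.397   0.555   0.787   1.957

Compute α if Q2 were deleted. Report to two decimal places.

Remaining items: Q1, Q3, Q4, Q5, Q6, Q7 (k = 6).
Σσ²ᵢ = 0.707 + 1.169 + 1.535 + 0.972 + 0.947 + 1.957 = 7.287
σ²_T = 7.287 + 2 × 4.493 = 16.273
α (item deleted) = (6/5)·(1 − 7.287/16.273) = 0.66

α = 0.66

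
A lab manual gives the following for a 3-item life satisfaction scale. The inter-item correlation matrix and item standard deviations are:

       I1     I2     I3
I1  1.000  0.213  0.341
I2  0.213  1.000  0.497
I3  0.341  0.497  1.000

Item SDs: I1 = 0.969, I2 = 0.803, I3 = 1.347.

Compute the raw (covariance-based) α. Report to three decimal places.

Σσ²ᵢ = 0.969² + 0.803² + 1.347² = 3.3982
Covariances σ_ij = r_ij · s_i · s_j:
  σ(I1,I2) = 0.213 × 0.969 × 0.803 = 0.1657
  σ(I1,I3) = 0.341 × 0.969 × 1.347 = 0.4451
  σ(I2,I3) = 0.497 × 0.803 × 1.347 = 0.5376
σ²_T = Σσ²ᵢ + 2·Σσ_ij = 3.3982 + 2 × 1.1484 = 5.6950
α = (3/2)·(1 − 3.3982/5.6950) = 0.605

α = 0.605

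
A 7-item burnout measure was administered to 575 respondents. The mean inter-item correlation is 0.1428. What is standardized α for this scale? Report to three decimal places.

standardized α = 0.538

Standardized α = k·r̄ / (1 + (k−1)·r̄) = 7 × 0.1428 / (1 + 6 × 0.1428)
  = 0.9996 / 1.8568 = 0.538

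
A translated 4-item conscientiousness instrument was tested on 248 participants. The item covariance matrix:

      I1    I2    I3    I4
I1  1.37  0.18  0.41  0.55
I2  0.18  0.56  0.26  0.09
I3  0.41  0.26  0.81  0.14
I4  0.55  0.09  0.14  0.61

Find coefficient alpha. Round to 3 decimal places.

ΣVar(i) = 1.37 + 0.56 + 0.81 + 0.61 = 3.35
Sum of off-diagonal covariances = 1.63
σ²_total = 3.35 + 2 × 1.63 = 6.61
α = (k/(k−1))·(1 − ΣVar(i)/σ²_total) = (4/3)·(1 − 3.35/6.61) = 0.658

coefficient alpha = 0.658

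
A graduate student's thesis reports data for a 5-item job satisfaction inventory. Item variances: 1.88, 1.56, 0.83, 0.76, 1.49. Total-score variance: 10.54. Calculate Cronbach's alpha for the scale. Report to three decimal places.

Σσᵢ² = 1.88 + 1.56 + 0.83 + 0.76 + 1.49 = 6.52
α = (k/(k−1))·(1 − Σσᵢ²/σ²_T) = (5/4)·(1 − 6.52/10.54) = 0.477

α = 0.477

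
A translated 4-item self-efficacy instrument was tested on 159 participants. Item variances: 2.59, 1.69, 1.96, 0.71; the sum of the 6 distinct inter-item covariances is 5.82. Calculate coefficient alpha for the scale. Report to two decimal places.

Σσ²ᵢ = 2.59 + 1.69 + 1.96 + 0.71 = 6.95
Sum of distinct covariances = 5.82
σ²_T = Σσ²ᵢ + 2·Σcov = 6.95 + 2 × 5.82 = 18.59
α = (4/3)·(1 − 6.95/18.59) = 0.83

α = 0.83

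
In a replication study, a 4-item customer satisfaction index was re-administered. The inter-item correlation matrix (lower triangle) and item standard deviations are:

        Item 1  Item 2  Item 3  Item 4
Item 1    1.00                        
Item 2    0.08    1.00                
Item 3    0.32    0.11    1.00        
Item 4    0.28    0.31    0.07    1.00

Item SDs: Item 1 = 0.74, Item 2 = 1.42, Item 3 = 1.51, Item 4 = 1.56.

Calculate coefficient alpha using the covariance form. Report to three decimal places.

α = 0.450

Σσ²ᵢ = 0.74² + 1.42² + 1.51² + 1.56² = 7.2777
Covariances σ_ij = r_ij · s_i · s_j:
  σ(Item 1,Item 2) = 0.08 × 0.74 × 1.42 = 0.0841
  σ(Item 1,Item 3) = 0.32 × 0.74 × 1.51 = 0.3576
  σ(Item 1,Item 4) = 0.28 × 0.74 × 1.56 = 0.3232
  σ(Item 2,Item 3) = 0.11 × 1.42 × 1.51 = 0.2359
  σ(Item 2,Item 4) = 0.31 × 1.42 × 1.56 = 0.6867
  σ(Item 3,Item 4) = 0.07 × 1.51 × 1.56 = 0.1649
σ²_T = Σσ²ᵢ + 2·Σσ_ij = 7.2777 + 2 × 1.8524 = 10.9825
α = (4/3)·(1 − 7.2777/10.9825) = 0.450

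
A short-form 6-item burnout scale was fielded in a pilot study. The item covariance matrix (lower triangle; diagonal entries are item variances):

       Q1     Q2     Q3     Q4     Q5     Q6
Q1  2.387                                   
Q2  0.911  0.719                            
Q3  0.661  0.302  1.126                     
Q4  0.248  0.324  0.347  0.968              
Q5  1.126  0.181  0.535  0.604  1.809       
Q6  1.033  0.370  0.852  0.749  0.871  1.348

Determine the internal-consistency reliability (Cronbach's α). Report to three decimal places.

Σσ²ᵢ = 2.387 + 0.719 + 1.126 + 0.968 + 1.809 + 1.348 = 8.357
Sum of the distinct covariances = 9.114
σ²_total = 8.357 + 2 × 9.114 = 26.585
α = (k/(k−1))·(1 − Σσ²ᵢ/σ²_total) = (6/5)·(1 − 8.357/26.585) = 0.823

Cronbach's α = 0.823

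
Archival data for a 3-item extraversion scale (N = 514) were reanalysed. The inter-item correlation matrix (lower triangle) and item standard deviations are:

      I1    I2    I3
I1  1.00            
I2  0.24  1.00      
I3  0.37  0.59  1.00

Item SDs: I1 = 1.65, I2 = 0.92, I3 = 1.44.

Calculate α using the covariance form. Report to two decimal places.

α = 0.63

Σσ²ᵢ = 1.65² + 0.92² + 1.44² = 5.6425
Covariances σ_ij = r_ij · s_i · s_j:
  σ(I1,I2) = 0.24 × 1.65 × 0.92 = 0.3643
  σ(I1,I3) = 0.37 × 1.65 × 1.44 = 0.8791
  σ(I2,I3) = 0.59 × 0.92 × 1.44 = 0.7816
σ²_T = Σσ²ᵢ + 2·Σσ_ij = 5.6425 + 2 × 2.0250 = 9.6925
α = (3/2)·(1 − 5.6425/9.6925) = 0.63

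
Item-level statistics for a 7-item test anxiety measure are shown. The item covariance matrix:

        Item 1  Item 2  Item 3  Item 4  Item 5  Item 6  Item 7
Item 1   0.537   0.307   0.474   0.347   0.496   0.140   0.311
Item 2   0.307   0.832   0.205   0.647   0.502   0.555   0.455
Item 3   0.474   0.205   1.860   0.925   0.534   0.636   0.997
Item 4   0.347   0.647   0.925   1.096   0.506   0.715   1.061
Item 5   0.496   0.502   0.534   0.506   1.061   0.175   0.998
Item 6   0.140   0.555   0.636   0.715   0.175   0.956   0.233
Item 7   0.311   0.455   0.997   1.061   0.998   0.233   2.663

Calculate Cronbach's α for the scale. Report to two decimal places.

Cronbach's α = 0.83

sum of item variances = 0.537 + 0.832 + 1.860 + 1.096 + 1.061 + 0.956 + 2.663 = 9.005
Sum of the distinct covariances = 11.219
total variance = 9.005 + 2 × 11.219 = 31.443
α = (k/(k−1))·(1 − sum of item variances/total variance) = (7/6)·(1 − 9.005/31.443) = 0.83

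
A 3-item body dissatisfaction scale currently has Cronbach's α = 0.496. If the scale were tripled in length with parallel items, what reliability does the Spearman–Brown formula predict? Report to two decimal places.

Length factor m = 3
α' = m·α / (1 + (m−1)·α)
   = 3 × 0.496 / (1 + (3 − 1) × 0.496)
   = 1.4880 / 1.9920 = 0.75

predicted reliability = 0.75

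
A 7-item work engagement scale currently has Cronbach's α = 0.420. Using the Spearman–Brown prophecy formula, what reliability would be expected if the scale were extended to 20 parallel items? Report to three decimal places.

Length factor m = 20/7 = 2.8571
α' = m·α / (1 + (m−1)·α)
   = 20/7 × 0.420 / (1 + (20/7 − 1) × 0.420)
   = 1.2000 / 1.7800 = 0.674

predicted reliability = 0.674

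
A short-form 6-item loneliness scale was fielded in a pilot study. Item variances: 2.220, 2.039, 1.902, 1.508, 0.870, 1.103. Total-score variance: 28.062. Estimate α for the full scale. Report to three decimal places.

Σσᵢ² = 2.220 + 2.039 + 1.902 + 1.508 + 0.870 + 1.103 = 9.642
α = (k/(k−1))·(1 − Σσᵢ²/σ²_total) = (6/5)·(1 − 9.642/28.062) = 0.788

α = 0.788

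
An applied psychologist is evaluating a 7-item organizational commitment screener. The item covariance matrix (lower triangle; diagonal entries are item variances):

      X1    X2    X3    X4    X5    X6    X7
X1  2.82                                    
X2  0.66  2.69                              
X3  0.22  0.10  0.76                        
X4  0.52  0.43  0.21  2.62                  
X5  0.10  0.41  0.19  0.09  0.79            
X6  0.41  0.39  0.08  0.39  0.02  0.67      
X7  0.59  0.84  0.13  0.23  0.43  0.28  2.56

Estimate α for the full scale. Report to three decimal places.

α = 0.595

sum of item variances = 2.82 + 2.69 + 0.76 + 2.62 + 0.79 + 0.67 + 2.56 = 12.91
Σ_{i<j} σ_ij = 6.72
σ²_total = 12.91 + 2 × 6.72 = 26.35
α = (k/(k−1))·(1 − sum of item variances/σ²_total) = (7/6)·(1 − 12.91/26.35) = 0.595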